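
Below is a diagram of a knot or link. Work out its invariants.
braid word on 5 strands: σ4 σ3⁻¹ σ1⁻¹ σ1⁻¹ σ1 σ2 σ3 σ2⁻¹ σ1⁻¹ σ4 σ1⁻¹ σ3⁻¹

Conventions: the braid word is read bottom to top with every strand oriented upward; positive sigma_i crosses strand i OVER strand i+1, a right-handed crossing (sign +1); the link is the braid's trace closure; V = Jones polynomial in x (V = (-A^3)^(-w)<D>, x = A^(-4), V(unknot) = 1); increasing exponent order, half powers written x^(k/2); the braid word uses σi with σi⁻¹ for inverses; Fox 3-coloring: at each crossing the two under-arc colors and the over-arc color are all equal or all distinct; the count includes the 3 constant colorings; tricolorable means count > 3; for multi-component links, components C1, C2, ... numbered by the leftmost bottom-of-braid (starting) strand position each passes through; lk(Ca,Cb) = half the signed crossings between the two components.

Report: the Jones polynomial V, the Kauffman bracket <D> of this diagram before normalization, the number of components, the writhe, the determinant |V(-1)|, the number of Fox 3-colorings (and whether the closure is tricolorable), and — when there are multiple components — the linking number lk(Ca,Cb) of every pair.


V(x) = -x^-6 + 2x^-5 - 2x^-4 + 3x^-3 - 3x^-2 + 2x^-1 - 1 + x
bracket: A^-10 - A^-6 + 2A^-2 - 3A^2 + 3A^6 - 2A^10 + 2A^14 - A^18, w = -2
1 component, writhe -2, over 12 crossings
det 15, colorings 9 of 3^12 — tricolorable
observation: inverse pairs cancel, leaving σ4 σ3⁻¹ σ1⁻¹ σ2 σ3 σ2⁻¹ σ1⁻¹ σ4 σ1⁻¹ σ3⁻¹


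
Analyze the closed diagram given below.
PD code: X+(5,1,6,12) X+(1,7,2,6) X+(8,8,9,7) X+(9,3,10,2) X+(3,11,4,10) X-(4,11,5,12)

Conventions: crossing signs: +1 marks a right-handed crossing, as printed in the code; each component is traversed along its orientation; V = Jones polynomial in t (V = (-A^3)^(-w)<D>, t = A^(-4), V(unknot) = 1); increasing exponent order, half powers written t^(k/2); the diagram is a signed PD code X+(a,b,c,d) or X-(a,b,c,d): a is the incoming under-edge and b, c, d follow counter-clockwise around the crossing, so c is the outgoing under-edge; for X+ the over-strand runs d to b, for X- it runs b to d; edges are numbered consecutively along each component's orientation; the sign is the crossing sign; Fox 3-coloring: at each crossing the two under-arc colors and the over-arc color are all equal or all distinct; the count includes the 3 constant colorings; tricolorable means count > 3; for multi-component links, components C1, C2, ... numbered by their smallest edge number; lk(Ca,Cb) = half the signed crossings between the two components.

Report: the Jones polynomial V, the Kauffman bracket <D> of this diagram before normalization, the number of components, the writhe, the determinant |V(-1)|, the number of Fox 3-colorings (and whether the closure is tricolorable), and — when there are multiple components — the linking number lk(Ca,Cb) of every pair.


V(t) = t + t^3 - t^4
bracket: -A^-4 + 1 + A^8, w = +4
1 component, writhe +4, over 6 crossings
det 3, colorings 9 of 3^6 — tricolorable
observation: det 3 = |V(-1)|; divisible by 3, so tricolorable


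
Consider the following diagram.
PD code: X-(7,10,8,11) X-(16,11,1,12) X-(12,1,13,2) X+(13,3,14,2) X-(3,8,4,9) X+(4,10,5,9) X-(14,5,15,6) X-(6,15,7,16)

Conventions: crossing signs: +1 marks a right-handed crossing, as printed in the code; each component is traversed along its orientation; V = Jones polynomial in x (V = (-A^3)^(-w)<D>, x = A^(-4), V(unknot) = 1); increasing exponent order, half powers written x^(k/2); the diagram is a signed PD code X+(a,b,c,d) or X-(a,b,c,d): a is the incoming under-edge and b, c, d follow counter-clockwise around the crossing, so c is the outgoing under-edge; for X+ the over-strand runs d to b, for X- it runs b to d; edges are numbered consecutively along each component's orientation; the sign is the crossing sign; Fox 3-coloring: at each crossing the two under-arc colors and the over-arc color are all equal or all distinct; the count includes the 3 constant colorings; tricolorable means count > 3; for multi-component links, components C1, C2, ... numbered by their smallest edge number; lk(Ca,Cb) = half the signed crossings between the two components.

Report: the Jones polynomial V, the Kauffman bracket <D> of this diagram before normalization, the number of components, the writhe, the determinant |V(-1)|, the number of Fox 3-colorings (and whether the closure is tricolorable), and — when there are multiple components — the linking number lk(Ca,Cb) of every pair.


Jones polynomial: V(x) = -x^-4 + x^-3 + x^-1
<D> = A^-8 + 1 - A^4; writhe -4
components 1, writhe -4 (8 crossings)
3-colorings: 9 of 3^8, det 3 — tricolorable
note: V spans 3 powers of x: at least 3 crossings in any diagram


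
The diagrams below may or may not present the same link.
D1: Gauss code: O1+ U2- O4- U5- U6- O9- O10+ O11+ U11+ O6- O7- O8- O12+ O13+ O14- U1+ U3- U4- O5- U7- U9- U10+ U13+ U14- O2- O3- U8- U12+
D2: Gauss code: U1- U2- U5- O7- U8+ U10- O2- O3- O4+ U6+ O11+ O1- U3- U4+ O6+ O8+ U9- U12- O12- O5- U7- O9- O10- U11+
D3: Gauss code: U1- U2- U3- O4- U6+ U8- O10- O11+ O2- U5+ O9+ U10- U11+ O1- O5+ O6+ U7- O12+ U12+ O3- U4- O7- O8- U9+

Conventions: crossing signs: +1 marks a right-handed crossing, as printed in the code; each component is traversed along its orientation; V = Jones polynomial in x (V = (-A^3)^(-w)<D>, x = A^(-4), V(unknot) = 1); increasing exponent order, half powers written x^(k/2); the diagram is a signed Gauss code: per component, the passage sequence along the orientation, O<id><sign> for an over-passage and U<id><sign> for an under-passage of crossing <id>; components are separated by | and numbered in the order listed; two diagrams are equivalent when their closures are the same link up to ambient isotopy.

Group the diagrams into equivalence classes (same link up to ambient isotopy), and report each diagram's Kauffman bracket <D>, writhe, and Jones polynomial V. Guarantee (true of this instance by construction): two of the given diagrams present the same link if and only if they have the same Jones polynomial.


equivalence classes: {D1} | {D2, D3}
D1 (bracket A^-8 + 1 - A^4; 14 crossings at w = -4): V = -x^-4 + x^-3 + x^-1
V(D2) = -x^-6 + x^-5 - x^-4 + 2x^-3 - x^-2 + x^-1  [12 crossings, <D> = A^-8 - A^-4 + 2 - A^4 + A^8 - A^12, w = -4]
D3 (bracket A^-2 - A^2 + 2A^6 - A^10 + A^14 - A^18; 12 crossings at w = -2): V = -x^-6 + x^-5 - x^-4 + 2x^-3 - x^-2 + x^-1
key observation: 2 values of V(x) split the 3 diagrams


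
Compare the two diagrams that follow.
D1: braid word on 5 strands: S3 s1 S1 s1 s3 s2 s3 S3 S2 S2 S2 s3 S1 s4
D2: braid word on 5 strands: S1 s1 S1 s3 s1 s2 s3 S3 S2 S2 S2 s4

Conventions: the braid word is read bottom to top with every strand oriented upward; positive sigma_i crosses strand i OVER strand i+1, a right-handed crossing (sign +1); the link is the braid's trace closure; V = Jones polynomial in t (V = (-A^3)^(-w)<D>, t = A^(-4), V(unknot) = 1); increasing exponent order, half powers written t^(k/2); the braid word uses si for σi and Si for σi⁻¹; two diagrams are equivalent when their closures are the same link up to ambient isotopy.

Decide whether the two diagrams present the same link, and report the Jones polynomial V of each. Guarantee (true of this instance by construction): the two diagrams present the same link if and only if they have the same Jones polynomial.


same link: yes
V(D1) = t^-3 + t^-2 + t^-1 + 1  [14 crossings, <D> = 1 + A^4 + A^8 + A^12, w = 0]
D2 (bracket 1 + A^4 + A^8 + A^12; 12 crossings at w = 0): V = t^-3 + t^-2 + t^-1 + 1
note: from 14 to 12 crossings by R-moves: one link, two diagrams


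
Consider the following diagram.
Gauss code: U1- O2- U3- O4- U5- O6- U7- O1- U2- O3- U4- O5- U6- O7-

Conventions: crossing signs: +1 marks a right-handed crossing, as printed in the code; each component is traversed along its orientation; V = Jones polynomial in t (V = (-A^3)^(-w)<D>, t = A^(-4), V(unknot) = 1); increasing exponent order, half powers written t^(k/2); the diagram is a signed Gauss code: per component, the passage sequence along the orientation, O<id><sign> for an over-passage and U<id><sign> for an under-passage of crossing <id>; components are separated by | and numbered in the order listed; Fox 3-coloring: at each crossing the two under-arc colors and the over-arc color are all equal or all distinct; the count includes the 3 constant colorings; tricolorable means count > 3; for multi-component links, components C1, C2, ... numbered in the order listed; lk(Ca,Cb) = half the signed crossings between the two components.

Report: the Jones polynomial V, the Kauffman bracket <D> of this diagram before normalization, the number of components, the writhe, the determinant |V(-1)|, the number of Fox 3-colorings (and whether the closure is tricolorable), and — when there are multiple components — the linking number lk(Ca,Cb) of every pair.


V = -t^-10 + t^-9 - t^-8 + t^-7 - t^-6 + t^-5 + t^-3
<D> = -A^-9 - A^-1 + A^3 - A^7 + A^11 - A^15 + A^19 (w = -7)
1 component over 7 crossings, w = -7
3 Fox colorings among 3^7, |V(-1)| = 7: not tricolorable
why: det 7 = |V(-1)|; not divisible by 3, so not tricolorable


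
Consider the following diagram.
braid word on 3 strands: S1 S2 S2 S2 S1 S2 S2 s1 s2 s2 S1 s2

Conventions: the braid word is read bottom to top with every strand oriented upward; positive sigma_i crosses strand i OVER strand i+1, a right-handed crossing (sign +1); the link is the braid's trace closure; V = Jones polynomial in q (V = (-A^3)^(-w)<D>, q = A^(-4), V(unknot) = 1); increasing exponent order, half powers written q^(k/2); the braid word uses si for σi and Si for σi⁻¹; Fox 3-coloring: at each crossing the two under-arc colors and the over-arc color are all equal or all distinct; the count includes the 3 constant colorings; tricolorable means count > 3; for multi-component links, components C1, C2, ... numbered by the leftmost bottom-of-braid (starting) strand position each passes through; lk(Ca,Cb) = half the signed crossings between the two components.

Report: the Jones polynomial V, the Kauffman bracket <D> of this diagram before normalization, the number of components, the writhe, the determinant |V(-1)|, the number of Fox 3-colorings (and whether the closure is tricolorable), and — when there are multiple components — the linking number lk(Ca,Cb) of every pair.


Jones polynomial: V(q) = q^-7 - 2q^-6 + 2q^-5 - 3q^-4 + 3q^-3 - 2q^-2 + 2q^-1
<D> = 2A^-8 - 2A^-4 + 3 - 3A^4 + 2A^8 - 2A^12 + A^16; writhe -4
components 1, writhe -4 (12 crossings)
3-colorings: 9 of 3^12, det 15 — tricolorable
note: V spans 6 powers of q: at least 6 crossings in any diagram


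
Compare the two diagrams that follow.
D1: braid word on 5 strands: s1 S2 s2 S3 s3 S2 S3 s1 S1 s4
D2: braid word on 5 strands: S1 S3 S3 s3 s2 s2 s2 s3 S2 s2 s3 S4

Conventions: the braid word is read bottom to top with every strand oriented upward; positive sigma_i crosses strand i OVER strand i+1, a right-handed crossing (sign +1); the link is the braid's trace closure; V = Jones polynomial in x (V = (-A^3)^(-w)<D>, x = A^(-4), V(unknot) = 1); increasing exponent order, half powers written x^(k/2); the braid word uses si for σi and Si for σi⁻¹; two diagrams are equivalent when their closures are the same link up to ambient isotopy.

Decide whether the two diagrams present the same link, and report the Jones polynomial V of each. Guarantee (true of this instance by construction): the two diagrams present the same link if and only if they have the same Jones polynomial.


same link: no
V(D1) = 1  [10 crossings, <D> = 1, w = 0]
D2 (bracket -A^-10 + A^-6 + A^2; 12 crossings at w = +2): V = x + x^3 - x^4
note: V(x) takes 2 values over 2 diagrams, fixing the grouping


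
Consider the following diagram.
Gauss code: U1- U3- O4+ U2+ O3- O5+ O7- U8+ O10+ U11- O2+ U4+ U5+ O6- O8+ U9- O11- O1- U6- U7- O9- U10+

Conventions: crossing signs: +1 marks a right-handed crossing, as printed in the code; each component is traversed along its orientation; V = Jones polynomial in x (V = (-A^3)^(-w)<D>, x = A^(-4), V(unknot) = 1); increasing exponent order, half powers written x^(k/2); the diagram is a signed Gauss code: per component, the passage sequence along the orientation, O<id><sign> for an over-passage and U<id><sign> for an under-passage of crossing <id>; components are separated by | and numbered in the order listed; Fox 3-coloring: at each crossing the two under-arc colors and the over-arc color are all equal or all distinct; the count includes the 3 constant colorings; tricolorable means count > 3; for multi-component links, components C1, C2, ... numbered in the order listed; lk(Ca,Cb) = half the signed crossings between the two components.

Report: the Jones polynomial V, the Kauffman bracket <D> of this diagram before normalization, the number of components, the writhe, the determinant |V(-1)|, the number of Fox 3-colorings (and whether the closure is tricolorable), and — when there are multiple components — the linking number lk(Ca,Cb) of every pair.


V(x) = -x^-5 + 2x^-4 - 3x^-3 + 4x^-2 - 4x^-1 + 5 - 3x + 2x^2 - x^3
bracket: A^-15 - 2A^-11 + 3A^-7 - 5A^-3 + 4A - 4A^5 + 3A^9 - 2A^13 + A^17, w = -1
1 component, writhe -1, over 11 crossings
det 25, colorings 3 of 3^11 — not tricolorable
observation: |V(-1)| = 25: so not tricolorable, since 3 does not divide 25


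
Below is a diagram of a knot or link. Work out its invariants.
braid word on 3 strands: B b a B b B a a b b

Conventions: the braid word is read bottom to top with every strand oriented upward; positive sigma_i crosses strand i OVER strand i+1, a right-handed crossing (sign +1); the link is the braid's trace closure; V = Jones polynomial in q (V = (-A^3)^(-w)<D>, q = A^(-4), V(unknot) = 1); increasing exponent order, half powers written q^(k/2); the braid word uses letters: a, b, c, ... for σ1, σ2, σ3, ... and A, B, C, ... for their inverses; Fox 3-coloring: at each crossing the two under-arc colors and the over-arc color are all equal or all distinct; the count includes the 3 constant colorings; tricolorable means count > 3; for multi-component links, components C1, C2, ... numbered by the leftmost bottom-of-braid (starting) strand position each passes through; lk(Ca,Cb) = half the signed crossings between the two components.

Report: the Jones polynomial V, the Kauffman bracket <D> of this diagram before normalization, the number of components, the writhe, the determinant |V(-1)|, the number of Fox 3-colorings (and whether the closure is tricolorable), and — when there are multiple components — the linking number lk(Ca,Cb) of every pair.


V = q - q^2 + 2q^3 - q^4 + q^5 - q^6
<D> = -A^-12 + A^-8 - A^-4 + 2 - A^4 + A^8 (w = +4)
1 component over 10 crossings, w = +4
3 Fox colorings among 3^10, |V(-1)| = 7: not tricolorable
why: free reduction leaves σ1 σ2⁻¹ σ1 σ1 σ2 σ2 of the original 10 letters


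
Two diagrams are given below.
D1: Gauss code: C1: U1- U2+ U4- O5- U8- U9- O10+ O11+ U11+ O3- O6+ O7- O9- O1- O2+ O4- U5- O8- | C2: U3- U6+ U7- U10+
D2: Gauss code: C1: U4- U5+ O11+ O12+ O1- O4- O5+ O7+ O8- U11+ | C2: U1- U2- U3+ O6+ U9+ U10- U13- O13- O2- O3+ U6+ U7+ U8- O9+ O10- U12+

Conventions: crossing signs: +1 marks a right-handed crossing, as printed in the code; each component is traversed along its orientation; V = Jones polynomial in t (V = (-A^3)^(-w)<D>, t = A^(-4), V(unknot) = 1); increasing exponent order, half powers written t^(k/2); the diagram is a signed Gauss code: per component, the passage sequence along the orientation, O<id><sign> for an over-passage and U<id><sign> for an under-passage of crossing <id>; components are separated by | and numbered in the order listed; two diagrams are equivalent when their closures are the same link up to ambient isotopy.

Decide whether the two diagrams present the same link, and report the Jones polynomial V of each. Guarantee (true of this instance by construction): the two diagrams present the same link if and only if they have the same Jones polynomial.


equivalent: no
V(D1) = t^(-9/2) - t^(-5/2) - t^(-3/2) - t^(-1/2)  (w -3, c 11, <D> = A^-7 + A^-3 + A - A^9)
D2 (bracket A + A^5; 13 crossings at w = +1): V = -t^(-1/2) - t^(1/2)
why: 2 values of V(t) split the 2 diagrams


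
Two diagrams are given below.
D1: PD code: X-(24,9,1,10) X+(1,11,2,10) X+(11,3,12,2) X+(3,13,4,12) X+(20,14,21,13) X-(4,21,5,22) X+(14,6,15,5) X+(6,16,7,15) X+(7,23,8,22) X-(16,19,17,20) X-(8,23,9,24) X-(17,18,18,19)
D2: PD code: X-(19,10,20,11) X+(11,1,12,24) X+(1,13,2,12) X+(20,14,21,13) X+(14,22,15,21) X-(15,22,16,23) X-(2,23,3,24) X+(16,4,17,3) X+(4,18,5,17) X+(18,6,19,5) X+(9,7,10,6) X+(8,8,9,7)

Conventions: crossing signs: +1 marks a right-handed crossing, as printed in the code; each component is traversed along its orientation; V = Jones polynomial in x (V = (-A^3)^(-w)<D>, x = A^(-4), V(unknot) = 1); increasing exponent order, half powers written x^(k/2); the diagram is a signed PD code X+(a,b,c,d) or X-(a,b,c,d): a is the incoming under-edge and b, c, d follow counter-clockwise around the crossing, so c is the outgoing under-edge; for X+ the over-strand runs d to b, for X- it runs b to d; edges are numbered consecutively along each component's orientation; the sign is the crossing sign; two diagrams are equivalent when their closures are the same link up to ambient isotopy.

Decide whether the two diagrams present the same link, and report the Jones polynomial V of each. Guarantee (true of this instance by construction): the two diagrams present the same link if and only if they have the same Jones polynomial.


same link: yes
V(D1) = x - x^2 + 2x^3 - x^4 + x^5 - x^6  [12 crossings, <D> = -A^-18 + A^-14 - A^-10 + 2A^-6 - A^-2 + A^2, w = +2]
V(D2) = x - x^2 + 2x^3 - x^4 + x^5 - x^6  (w +6, c 12, <D> = -A^-6 + A^-2 - A^2 + 2A^6 - A^10 + A^14)
note: all 2 diagrams share one V(x), hence one class


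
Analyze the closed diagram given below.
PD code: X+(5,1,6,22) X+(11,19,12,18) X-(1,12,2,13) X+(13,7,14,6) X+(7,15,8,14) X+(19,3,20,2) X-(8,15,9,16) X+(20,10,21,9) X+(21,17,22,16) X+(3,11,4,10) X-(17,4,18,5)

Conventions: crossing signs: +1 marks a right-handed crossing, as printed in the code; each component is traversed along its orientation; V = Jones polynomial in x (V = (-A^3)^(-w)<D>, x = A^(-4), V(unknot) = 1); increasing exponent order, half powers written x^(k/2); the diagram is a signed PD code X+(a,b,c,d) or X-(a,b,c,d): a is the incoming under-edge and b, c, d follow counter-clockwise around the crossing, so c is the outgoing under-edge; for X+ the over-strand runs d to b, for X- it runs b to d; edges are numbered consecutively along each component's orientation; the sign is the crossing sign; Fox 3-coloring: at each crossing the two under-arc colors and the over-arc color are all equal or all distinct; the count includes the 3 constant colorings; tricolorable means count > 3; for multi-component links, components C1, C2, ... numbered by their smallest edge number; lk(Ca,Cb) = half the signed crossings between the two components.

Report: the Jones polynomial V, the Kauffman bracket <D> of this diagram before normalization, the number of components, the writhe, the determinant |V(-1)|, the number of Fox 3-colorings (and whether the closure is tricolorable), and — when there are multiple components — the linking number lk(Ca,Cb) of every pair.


Jones polynomial: V(x) = 2x - 2x^2 + 3x^3 - 3x^4 + 2x^5 - 2x^6 + x^7
<D> = -A^-13 + 2A^-9 - 2A^-5 + 3A^-1 - 3A^3 + 2A^7 - 2A^11; writhe +5
components 1, writhe +5 (11 crossings)
3-colorings: 9 of 3^11, det 15 — tricolorable
note: w = +5 shifts under R1 moves; the (-A^3)^(-5) factor cancels that in V


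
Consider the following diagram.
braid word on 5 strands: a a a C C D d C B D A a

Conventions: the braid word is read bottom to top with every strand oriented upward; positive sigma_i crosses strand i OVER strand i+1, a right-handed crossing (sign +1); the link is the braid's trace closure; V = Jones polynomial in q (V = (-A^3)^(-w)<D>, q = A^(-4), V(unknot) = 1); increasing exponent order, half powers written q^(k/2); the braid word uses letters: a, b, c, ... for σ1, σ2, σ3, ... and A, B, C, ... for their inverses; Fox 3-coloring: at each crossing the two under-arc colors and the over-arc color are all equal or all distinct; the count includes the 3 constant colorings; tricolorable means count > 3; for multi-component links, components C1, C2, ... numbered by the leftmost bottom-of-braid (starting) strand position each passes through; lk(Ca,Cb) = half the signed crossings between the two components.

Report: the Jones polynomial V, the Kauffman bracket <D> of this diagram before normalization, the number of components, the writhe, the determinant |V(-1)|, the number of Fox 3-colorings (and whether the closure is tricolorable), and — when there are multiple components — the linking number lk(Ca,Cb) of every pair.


Jones polynomial: V(q) = -q^-3 + q^-2 - q^-1 + 3 - q + q^2 - q^3
<D> = -A^-18 + A^-14 - A^-10 + 3A^-6 - A^-2 + A^2 - A^6; writhe -2
components 1, writhe -2 (12 crossings)
3-colorings: 27 of 3^12, det 9 — tricolorable
note: palindromic: swapping q for 1/q fixes V


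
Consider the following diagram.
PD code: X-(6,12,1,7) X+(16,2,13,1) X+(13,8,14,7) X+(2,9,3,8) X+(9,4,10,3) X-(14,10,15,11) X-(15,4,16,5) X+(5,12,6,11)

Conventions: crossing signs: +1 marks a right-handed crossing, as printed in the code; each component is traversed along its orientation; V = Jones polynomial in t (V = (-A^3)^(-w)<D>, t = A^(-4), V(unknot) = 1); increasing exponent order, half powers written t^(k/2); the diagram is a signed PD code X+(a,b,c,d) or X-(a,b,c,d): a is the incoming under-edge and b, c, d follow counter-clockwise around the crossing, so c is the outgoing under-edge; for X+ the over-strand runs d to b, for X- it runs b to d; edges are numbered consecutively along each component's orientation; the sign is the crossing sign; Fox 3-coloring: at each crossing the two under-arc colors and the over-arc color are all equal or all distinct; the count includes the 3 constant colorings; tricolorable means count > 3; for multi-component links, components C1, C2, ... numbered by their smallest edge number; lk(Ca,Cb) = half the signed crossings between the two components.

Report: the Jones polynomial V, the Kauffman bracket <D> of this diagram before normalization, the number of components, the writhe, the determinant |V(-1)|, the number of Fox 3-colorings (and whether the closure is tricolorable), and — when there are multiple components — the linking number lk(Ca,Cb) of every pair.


V = 1 + t + t^2 + t^3
<D> = A^-6 + A^-2 + A^2 + A^6 (w = +2)
3 components over 8 crossings, w = +2
lk(C1,C2): +1
lk(C1,C3) = 0
linking number lk(C2,C3) = 0
9 Fox colorings among 3^8, |V(-1)| = 0: tricolorable
why: w = +2 shifts under R1 moves; the (-A^3)^(-2) factor cancels that in V


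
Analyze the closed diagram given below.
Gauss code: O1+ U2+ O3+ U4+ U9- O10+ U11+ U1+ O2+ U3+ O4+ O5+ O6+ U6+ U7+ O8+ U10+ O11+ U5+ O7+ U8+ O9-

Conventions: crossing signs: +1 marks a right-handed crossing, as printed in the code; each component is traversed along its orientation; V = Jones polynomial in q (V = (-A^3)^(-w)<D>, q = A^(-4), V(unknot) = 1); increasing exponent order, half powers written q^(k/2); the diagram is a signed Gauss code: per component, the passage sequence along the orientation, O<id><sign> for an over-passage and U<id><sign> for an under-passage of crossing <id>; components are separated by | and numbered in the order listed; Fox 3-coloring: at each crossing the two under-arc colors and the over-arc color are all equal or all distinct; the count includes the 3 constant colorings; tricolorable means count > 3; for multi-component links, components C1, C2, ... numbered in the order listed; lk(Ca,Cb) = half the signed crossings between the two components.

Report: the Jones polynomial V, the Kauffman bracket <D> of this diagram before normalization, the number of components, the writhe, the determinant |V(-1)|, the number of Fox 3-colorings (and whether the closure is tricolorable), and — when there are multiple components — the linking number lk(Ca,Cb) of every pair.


V(q) = q^3 - q^4 + 4q^5 - 5q^6 + 6q^7 - 7q^8 + 6q^9 - 5q^10 + 3q^11 - q^12
bracket: A^-21 - 3A^-17 + 5A^-13 - 6A^-9 + 7A^-5 - 6A^-1 + 5A^3 - 4A^7 + A^11 - A^15, w = +9
1 component, writhe +9, over 11 crossings
det 39, colorings 9 of 3^11 — tricolorable
observation: w = +9 shifts under R1 moves; the (-A^3)^(-9) factor cancels that in V


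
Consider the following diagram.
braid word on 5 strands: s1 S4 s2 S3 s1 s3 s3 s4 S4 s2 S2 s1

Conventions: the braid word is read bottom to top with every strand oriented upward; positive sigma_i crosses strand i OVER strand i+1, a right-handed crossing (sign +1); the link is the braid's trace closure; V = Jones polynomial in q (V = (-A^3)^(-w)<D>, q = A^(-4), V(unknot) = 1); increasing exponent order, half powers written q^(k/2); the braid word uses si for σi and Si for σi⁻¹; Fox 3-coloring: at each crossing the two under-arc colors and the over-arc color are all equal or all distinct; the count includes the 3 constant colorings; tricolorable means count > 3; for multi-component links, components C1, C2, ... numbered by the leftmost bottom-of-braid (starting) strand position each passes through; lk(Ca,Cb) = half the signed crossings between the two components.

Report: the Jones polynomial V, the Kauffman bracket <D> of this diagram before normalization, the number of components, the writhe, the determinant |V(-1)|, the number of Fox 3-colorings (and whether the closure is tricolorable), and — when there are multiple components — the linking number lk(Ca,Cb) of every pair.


Jones polynomial: V(q) = q + q^3 - q^4
<D> = -A^-4 + 1 + A^8; writhe +4
components 1, writhe +4 (12 crossings)
3-colorings: 9 of 3^12, det 3 — tricolorable
note: V spans 3 powers of q: at least 3 crossings in any diagram


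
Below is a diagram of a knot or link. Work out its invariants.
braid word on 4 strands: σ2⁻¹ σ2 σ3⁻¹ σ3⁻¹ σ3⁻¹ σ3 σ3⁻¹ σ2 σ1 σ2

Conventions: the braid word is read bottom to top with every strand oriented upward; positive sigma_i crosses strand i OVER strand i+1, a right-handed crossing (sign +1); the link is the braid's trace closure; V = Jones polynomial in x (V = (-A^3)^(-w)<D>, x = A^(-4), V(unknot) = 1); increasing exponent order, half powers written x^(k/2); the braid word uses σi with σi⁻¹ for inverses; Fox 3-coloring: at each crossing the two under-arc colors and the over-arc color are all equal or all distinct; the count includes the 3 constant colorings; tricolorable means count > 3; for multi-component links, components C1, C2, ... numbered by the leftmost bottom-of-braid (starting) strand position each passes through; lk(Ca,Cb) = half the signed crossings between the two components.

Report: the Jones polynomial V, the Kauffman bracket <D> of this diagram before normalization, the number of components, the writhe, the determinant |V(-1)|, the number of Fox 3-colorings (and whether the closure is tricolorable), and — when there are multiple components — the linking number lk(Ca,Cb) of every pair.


Jones polynomial: V(x) = x^(-7/2) - x^(-5/2) + x^(-3/2) - 2x^(-1/2) - x^(3/2)
<D> = -A^-6 - 2A^2 + A^6 - A^10 + A^14; writhe 0
components 2, writhe 0 (10 crossings)
linking number lk(C1,C2) = +1
3-colorings: 9 of 3^10, det 6 — tricolorable
note: the word shrinks to σ3⁻¹ σ3⁻¹ σ3⁻¹ σ2 σ1 σ2 after cancelling


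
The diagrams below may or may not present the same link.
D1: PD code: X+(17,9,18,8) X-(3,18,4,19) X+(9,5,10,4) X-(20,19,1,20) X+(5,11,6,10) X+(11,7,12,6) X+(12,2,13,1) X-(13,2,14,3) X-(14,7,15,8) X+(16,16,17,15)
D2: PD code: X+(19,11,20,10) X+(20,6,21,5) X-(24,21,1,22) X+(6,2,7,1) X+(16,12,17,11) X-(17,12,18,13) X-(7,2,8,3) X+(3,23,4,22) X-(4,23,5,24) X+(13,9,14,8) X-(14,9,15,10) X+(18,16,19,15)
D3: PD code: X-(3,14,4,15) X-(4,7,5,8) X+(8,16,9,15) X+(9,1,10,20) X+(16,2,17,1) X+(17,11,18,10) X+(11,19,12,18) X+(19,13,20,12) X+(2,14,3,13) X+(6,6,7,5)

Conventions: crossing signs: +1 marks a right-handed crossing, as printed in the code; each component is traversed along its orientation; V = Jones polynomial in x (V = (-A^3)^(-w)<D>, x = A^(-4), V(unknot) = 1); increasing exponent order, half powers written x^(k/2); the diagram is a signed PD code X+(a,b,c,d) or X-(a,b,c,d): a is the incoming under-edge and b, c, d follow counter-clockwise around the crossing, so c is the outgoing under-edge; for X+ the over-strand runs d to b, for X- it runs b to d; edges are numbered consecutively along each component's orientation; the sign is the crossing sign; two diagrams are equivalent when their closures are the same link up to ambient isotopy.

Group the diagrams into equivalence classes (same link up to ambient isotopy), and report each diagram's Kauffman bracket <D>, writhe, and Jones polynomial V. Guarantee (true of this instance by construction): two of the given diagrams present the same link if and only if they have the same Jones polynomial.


equivalence classes: {D1} | {D2} | {D3}
D1 (bracket -A^-10 + A^-6 + A^2; 10 crossings at w = +2): V = x + x^3 - x^4
V(D2) = 1  (w +2, c 12, <D> = A^6)
V(D3) = x^2 + x^4 - x^5 + x^6 - x^7  [10 crossings, <D> = -A^-10 + A^-6 - A^-2 + A^2 + A^10, w = +6]
key observation: comparing 3 Jones polynomials yields 3 groups


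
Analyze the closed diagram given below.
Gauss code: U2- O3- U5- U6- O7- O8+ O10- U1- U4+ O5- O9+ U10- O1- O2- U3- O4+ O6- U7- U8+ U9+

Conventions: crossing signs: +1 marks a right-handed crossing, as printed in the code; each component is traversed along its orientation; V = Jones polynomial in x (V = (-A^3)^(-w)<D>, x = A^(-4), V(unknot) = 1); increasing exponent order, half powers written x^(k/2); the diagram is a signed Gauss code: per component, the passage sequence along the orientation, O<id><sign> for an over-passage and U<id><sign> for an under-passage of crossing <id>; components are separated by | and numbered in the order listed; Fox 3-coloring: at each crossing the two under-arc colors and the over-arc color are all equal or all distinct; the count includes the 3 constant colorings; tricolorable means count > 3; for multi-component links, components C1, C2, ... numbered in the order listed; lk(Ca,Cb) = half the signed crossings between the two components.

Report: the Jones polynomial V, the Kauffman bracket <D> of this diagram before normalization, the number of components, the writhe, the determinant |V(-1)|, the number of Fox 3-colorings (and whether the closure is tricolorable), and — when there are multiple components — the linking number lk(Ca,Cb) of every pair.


Jones polynomial: V(x) = x^-7 - 2x^-6 + 2x^-5 - 3x^-4 + 3x^-3 - 2x^-2 + 2x^-1
<D> = 2A^-8 - 2A^-4 + 3 - 3A^4 + 2A^8 - 2A^12 + A^16; writhe -4
components 1, writhe -4 (10 crossings)
3-colorings: 9 of 3^10, det 15 — tricolorable
note: the span of V is 6, forcing >= 6 crossings in any diagram


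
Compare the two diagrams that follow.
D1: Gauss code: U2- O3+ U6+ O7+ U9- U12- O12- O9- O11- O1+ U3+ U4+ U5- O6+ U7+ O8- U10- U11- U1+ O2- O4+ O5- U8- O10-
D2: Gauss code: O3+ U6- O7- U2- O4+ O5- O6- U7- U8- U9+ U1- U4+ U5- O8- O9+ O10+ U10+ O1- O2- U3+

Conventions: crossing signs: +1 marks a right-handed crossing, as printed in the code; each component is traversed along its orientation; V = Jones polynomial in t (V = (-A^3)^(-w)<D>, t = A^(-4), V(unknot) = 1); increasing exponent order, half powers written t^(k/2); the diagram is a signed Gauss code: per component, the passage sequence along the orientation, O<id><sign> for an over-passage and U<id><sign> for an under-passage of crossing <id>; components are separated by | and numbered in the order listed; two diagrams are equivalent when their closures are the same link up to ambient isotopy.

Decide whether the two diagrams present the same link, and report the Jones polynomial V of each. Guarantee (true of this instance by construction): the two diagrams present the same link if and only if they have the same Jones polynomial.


equivalent: no
D1 (bracket -A^-18 + A^-14 - A^-10 + 3A^-6 - A^-2 + A^2 - A^6; 12 crossings at w = -2): V = -t^-3 + t^-2 - t^-1 + 3 - t + t^2 - t^3
V(D2) = -t^-4 + t^-3 + t^-1  [10 crossings, <D> = A^-2 + A^6 - A^10, w = -2]
observation: 2 values of V(t) split the 2 diagrams


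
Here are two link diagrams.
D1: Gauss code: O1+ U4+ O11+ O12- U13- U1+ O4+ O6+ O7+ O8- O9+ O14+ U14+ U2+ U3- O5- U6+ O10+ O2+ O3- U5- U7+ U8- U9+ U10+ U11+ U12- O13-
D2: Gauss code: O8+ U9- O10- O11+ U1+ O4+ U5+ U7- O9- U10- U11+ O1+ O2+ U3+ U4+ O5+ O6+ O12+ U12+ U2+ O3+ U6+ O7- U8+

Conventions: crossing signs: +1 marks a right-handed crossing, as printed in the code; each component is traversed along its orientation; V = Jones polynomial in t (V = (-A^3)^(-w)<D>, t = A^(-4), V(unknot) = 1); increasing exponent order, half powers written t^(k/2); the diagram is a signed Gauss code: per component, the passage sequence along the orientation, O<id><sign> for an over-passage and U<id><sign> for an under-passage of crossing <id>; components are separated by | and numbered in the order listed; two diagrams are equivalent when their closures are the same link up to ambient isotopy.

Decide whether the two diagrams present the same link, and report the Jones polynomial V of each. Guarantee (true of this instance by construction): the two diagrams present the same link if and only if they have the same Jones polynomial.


same link: no
V(D1) = 1  [14 crossings, <D> = A^12, w = +4]
D2 (bracket -A^-6 + A^-2 - A^2 + 2A^6 - A^10 + A^14; 12 crossings at w = +6): V = t - t^2 + 2t^3 - t^4 + t^5 - t^6
note: 2 classes among 2 diagrams; unequal V(t) rules out equality


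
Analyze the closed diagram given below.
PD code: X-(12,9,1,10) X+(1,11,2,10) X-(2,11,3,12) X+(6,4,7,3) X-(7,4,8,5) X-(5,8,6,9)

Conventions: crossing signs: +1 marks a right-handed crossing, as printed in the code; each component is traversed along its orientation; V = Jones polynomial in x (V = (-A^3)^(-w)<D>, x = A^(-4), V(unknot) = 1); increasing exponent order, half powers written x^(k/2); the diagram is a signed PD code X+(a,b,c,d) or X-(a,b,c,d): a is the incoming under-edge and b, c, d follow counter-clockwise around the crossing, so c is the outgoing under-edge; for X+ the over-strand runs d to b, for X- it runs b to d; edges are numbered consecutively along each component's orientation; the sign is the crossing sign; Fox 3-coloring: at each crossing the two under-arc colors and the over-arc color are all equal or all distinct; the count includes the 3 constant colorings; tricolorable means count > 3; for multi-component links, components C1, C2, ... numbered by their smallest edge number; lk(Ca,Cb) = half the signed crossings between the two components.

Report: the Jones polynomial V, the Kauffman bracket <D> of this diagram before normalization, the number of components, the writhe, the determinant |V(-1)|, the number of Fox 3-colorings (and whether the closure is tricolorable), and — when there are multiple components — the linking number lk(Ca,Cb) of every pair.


V(x) = 1
bracket: A^-6, w = -2
1 component, writhe -2, over 6 crossings
det 1, colorings 3 of 3^6 — not tricolorable
observation: w = -2 (over 6 crossings) is diagram-only; (-A^3)^(2) removes it from V


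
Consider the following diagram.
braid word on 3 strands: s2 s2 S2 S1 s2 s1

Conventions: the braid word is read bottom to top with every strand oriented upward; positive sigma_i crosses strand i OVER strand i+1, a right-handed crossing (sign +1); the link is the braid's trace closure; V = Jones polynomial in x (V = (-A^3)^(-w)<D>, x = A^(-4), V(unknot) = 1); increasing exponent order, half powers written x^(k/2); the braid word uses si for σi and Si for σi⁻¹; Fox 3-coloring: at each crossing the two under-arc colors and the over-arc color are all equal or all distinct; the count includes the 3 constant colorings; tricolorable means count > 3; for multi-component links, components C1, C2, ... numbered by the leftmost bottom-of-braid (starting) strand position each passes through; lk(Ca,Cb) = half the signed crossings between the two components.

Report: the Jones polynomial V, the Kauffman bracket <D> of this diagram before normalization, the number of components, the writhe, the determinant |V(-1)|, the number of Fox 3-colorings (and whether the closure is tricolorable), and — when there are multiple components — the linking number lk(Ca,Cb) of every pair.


Jones polynomial: V(x) = 1
<D> = A^6; writhe +2
components 1, writhe +2 (6 crossings)
3-colorings: 3 of 3^6, det 1 — not tricolorable
note: w = +2 shifts under R1 moves; the (-A^3)^(-2) factor cancels that in V


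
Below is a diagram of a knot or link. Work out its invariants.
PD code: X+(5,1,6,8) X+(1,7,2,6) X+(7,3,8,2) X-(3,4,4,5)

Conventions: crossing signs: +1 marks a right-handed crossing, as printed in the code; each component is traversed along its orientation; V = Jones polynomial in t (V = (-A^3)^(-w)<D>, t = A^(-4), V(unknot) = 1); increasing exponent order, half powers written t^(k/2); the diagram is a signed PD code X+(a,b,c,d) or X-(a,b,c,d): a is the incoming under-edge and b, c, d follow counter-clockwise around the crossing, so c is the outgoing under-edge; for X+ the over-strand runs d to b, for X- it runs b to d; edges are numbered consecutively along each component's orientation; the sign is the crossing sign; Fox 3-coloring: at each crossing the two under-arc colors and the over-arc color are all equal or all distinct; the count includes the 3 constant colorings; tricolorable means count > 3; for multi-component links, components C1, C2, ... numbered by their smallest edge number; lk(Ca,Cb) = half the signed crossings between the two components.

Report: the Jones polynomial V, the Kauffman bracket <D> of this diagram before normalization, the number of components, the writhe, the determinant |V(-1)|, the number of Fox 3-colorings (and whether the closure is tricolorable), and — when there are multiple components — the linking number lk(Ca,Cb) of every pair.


V = t + t^3 - t^4
<D> = -A^-10 + A^-6 + A^2 (w = +2)
1 component over 4 crossings, w = +2
9 Fox colorings among 3^4, |V(-1)| = 3: tricolorable
why: V spans 3 powers of t: at least 3 crossings in any diagram


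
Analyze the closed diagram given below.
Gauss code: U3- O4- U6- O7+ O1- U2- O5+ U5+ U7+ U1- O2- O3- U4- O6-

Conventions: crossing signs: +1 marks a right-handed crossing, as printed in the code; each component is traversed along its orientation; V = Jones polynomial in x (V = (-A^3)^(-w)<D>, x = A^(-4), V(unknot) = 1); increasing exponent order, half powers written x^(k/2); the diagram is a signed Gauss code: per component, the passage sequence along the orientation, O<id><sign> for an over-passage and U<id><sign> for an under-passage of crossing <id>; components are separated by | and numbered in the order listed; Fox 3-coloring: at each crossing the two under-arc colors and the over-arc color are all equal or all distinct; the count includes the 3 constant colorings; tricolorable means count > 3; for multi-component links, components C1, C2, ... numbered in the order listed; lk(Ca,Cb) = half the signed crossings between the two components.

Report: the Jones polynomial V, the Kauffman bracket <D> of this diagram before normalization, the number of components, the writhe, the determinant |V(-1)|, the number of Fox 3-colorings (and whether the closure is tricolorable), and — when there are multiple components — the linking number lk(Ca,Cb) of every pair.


Jones polynomial: V(x) = -x^-4 + x^-3 + x^-1
<D> = -A^-5 - A^3 + A^7; writhe -3
components 1, writhe -3 (7 crossings)
3-colorings: 9 of 3^7, det 3 — tricolorable
note: w = -3 (over 7 crossings) is diagram-only; (-A^3)^(3) removes it from V


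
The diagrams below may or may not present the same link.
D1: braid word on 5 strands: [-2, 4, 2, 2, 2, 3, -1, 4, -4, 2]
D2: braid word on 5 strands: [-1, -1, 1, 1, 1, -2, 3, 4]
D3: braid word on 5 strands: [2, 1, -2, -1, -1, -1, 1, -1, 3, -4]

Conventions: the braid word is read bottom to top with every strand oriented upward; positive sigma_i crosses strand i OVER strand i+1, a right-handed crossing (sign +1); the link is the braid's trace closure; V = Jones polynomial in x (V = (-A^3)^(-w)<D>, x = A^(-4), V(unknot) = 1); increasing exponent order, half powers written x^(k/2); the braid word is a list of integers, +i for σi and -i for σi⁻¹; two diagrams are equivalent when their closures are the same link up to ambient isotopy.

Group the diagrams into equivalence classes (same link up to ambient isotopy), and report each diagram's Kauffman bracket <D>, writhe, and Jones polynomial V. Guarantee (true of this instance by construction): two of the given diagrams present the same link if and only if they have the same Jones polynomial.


grouping into links: {D1} | {D2} | {D3}
V(D1) = x + x^3 - x^4  (w +4, c 10, <D> = -A^-4 + 1 + A^8)
D2 (bracket A^6; 8 crossings at w = +2): V = 1
V(D3) = -x^-4 + x^-3 + x^-1  (w -2, c 10, <D> = A^-2 + A^6 - A^10)
key observation: V(x) takes 3 values over 3 diagrams, fixing the grouping
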